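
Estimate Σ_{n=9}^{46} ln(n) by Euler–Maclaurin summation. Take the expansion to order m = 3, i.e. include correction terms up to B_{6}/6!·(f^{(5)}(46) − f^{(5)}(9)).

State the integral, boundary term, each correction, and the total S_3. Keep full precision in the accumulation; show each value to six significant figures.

S_3 ≈ 122.348

Integral: ∫_9^46 ln(x) dx = 119.342.
Endpoint term: (f(9) + f(46))/2 = (2.19722 + 3.82864)/2 = 3.01293.
So far: 122.355.
Order-1 term: 1/12 · (0.0217391 − 0.111111) = -0.00744767.
Partial sum through k=1: 122.348.
Order-2 term: −1/720 · (2.05474e-05 − 0.00274348) = 3.78186e-06.
Partial sum through k=2: 122.348.
Order-3 term: 1/30240 · (1.16526e-07 − 0.000406442) = -1.34367e-08.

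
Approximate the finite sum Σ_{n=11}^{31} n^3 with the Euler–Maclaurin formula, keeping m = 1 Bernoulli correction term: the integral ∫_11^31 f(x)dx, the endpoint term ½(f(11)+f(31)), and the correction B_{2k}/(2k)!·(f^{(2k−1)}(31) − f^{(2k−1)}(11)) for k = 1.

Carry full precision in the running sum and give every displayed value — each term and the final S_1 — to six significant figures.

The integral term ∫_11^31 x^3 dx = 227220.
½[f(11) + f(31)] = ½[1331.00 + 29791.0] = 15561.0.
So far: 242781.
Correction k=1: B_{2}/2! · (f^{(1)}(31) − f^{(1)}(11)) = 1/12 · (2883.00 − 363.000) = 210.000.

S_1 ≈ 242991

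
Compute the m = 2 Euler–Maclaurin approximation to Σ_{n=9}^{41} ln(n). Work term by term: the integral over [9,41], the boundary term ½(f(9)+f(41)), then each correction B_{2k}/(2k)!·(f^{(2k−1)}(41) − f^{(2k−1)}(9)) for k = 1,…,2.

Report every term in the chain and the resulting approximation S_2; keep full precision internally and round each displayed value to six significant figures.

Integral: ∫_9^41 ln(x) dx = 100.481.
Boundary: ½(f(9) + f(41)) = ½(2.19722 + 3.71357) = 2.95540.
Integral + boundary = 103.437.
k=1: B_{2}/(2)! × [f^{(1)}(41) − f^{(1)}(9)] = 1/12 × (0.0243902 − 0.111111) = -0.00722674.
After k=1: 103.430.
k=2: B_{4}/(4)! × [f^{(3)}(41) − f^{(3)}(9)] = −1/720 × (2.90187e-05 − 0.00274348) = 3.77009e-06.

S_2 ≈ 103.430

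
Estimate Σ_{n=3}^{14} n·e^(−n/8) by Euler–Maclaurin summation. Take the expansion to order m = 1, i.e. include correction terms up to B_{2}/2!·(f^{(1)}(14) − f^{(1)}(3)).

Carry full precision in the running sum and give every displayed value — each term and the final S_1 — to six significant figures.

S_1 ≈ 32.0979

Integral: ∫_3^14 x·e^(−x/8) dx = 29.8972.
Endpoint term: (f(3) + f(14))/2 = (2.06187 + 2.43284)/2 = 2.24735.
So far: 32.1446.
Order-1 term: 1/12 · (-0.130330 − 0.429556) = -0.0466572.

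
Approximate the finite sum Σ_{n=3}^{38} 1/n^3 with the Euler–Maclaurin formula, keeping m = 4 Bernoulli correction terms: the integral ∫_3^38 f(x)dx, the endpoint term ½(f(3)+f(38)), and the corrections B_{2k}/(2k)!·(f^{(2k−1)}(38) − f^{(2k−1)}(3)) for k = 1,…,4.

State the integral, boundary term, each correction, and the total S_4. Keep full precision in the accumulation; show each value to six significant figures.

S_4 ≈ 0.0767191

The integral term ∫_3^38 1/x^3 dx = 0.0552093.
Endpoint term: (f(3) + f(38))/2 = (0.0370370 + 1.82242e-05)/2 = 0.0185276.
Integral + boundary = 0.0737369.
k=1: B_{2}/(2)! × [f^{(1)}(38) − f^{(1)}(3)] = 1/12 × (-1.43876e-06 − (-0.0370370)) = 0.00308630.
After k=1: 0.0768232.
k=2: B_{4}/(4)! × [f^{(3)}(38) − f^{(3)}(3)] = −1/720 × (-1.99274e-08 − (-0.0823045)) = -0.000114312.
After k=2: 0.0767089.
k=3: B_{6}/(6)! × [f^{(5)}(38) − f^{(5)}(3)] = 1/30240 × (-5.79605e-10 − (-0.384088)) = 1.27013e-05.
After k=3: 0.0767216.
k=4: B_{8}/(8)! × [f^{(7)}(38) − f^{(7)}(3)] = −1/1209600 × (-2.88999e-11 − (-3.07270)) = -2.54026e-06.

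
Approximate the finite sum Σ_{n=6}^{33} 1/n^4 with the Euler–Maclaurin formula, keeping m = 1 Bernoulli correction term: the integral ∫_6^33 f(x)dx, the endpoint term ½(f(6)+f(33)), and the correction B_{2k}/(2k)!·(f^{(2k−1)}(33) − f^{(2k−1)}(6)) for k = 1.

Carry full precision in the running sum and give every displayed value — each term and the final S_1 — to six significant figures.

S_1 ≈ 0.00196302

∫_6^33 1/x^4 dx evaluates to 0.00153393.
Endpoint term: (f(6) + f(33))/2 = (0.000771605 + 8.43226e-07)/2 = 0.000386224.
Integral + boundary = 0.00192016.
k=1: B_{2}/(2)! × [f^{(1)}(33) − f^{(1)}(6)] = 1/12 × (-1.02209e-07 − (-0.000514403)) = 4.28584e-05.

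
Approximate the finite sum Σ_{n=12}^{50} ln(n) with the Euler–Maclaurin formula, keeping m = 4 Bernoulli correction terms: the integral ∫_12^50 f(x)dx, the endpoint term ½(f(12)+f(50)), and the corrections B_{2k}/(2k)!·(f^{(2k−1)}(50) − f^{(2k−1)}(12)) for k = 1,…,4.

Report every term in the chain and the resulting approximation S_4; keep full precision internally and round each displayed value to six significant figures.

S_4 ≈ 130.975

∫_12^50 ln(x) dx evaluates to 127.782.
Boundary: ½(f(12) + f(50)) = ½(2.48491 + 3.91202) = 3.19846.
Running total after boundary: 130.981.
Correction k=1: B_{2}/2! · (f^{(1)}(50) − f^{(1)}(12)) = 1/12 · (0.0200000 − 0.0833333) = -0.00527778.
Partial sum through k=1: 130.975.
Correction k=2: B_{4}/4! · (f^{(3)}(50) − f^{(3)}(12)) = −1/720 · (1.60000e-05 − 0.00115741) = 1.58529e-06.
Partial sum through k=2: 130.975.
Correction k=3: B_{6}/6! · (f^{(5)}(50) − f^{(5)}(12)) = 1/30240 · (7.68000e-08 − 9.64506e-05) = -3.18696e-09.
Partial sum through k=3: 130.975.
Correction k=4: B_{8}/8! · (f^{(7)}(50) − f^{(7)}(12)) = −1/1209600 · (9.21600e-10 − 2.00939e-05) = 1.66112e-11.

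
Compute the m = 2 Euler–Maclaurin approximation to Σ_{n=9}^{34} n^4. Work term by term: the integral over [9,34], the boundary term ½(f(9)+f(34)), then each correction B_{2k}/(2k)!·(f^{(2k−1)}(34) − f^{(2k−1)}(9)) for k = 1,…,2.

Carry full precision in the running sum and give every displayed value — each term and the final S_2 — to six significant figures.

∫_9^34 x^4 dx evaluates to 9.07528e+06.
Boundary: ½(f(9) + f(34)) = ½(6561.00 + 1.33634e+06) = 671448.
Running total after boundary: 9.74672e+06.
Correction k=1: B_{2}/2! · (f^{(1)}(34) − f^{(1)}(9)) = 1/12 · (157216 − 2916.00) = 12858.3.
After k=1: 9.75958e+06.
Correction k=2: B_{4}/4! · (f^{(3)}(34) − f^{(3)}(9)) = −1/720 · (816.000 − 216.000) = -0.833333.

S_2 ≈ 9.75958e+06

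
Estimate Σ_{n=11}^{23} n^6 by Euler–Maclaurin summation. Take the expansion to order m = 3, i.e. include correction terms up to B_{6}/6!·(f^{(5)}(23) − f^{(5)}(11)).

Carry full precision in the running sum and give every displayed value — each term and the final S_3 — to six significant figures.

Integral: ∫_11^23 x^6 dx = 4.83620e+08.
Boundary: ½(f(11) + f(23)) = ½(1.77156e+06 + 1.48036e+08) = 7.49037e+07.
Integral + boundary = 5.58523e+08.
Order-1 term: 1/12 · (3.86181e+07 − 966306) = 3.13765e+06.
After k=1: 5.61661e+08.
Order-2 term: −1/720 · (1.46004e+06 − 159720) = -1806.00.
After k=2: 5.61659e+08.
Order-3 term: 1/30240 · (16560.0 − 7920.00) = 0.285714.

S_3 ≈ 5.61659e+08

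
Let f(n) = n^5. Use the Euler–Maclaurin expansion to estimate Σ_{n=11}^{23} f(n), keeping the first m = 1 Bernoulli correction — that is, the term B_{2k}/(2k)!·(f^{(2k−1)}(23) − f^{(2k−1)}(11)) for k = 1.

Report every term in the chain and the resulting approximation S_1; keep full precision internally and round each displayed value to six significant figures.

S_1 ≈ 2.77866e+07

Integral: ∫_11^23 x^5 dx = 2.43774e+07.
Endpoint term: (f(11) + f(23))/2 = (161051 + 6.43634e+06)/2 = 3.29870e+06.
Running total after boundary: 2.76761e+07.
Order-1 term: 1/12 · (1.39920e+06 − 73205.0) = 110500.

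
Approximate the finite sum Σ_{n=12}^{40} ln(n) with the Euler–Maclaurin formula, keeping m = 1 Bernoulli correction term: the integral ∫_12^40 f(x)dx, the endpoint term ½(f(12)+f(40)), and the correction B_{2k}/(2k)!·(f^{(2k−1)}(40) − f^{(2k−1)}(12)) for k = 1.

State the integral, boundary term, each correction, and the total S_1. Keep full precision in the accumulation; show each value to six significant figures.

∫_12^40 ln(x) dx evaluates to 89.7363.
Endpoint term: (f(12) + f(40))/2 = (2.48491 + 3.68888)/2 = 3.08689.
Running total after boundary: 92.8232.
k=1: B_{2}/(2)! × [f^{(1)}(40) − f^{(1)}(12)] = 1/12 × (0.0250000 − 0.0833333) = -0.00486111.

S_1 ≈ 92.8183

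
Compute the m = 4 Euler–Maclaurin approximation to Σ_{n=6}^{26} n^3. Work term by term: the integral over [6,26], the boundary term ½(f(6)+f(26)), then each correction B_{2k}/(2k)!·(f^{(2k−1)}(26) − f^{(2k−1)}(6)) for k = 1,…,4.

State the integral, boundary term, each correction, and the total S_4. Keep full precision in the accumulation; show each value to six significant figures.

S_4 ≈ 122976

The integral term ∫_6^26 x^3 dx = 113920.
½[f(6) + f(26)] = ½[216.000 + 17576.0] = 8896.00.
Integral + boundary = 122816.
k=1: B_{2}/(2)! × [f^{(1)}(26) − f^{(1)}(6)] = 1/12 × (2028.00 − 108.000) = 160.000.
Running total after k=1: 122976.
k=2: B_{4}/(4)! × [f^{(3)}(26) − f^{(3)}(6)] = −1/720 × (6.00000 − 6.00000) = 0.00000.
Running total after k=2: 122976.
k=3: B_{6}/(6)! × [f^{(5)}(26) − f^{(5)}(6)] = 1/30240 × (0.00000 − 0.00000) = 0.00000.
Running total after k=3: 122976.
k=4: B_{8}/(8)! × [f^{(7)}(26) − f^{(7)}(6)] = −1/1209600 × (0.00000 − 0.00000) = 0.00000.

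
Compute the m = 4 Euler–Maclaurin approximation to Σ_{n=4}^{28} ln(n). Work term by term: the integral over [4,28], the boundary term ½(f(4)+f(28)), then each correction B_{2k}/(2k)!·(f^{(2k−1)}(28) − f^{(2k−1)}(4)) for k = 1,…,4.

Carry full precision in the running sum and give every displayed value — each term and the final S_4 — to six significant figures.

S_4 ≈ 66.0980

Integral: ∫_4^28 ln(x) dx = 63.7565.
Boundary: ½(f(4) + f(28)) = ½(1.38629 + 3.33220) = 2.35925.
Running total after boundary: 66.1158.
Correction k=1: B_{2}/2! · (f^{(1)}(28) − f^{(1)}(4)) = 1/12 · (0.0357143 − 0.250000) = -0.0178571.
Partial sum through k=1: 66.0979.
Correction k=2: B_{4}/4! · (f^{(3)}(28) − f^{(3)}(4)) = −1/720 · (9.11079e-05 − 0.0312500) = 4.32762e-05.
Partial sum through k=2: 66.0980.
Correction k=3: B_{6}/6! · (f^{(5)}(28) − f^{(5)}(4)) = 1/30240 · (1.39451e-06 − 0.0234375) = -7.75003e-07.
Partial sum through k=3: 66.0980.
Correction k=4: B_{8}/8! · (f^{(7)}(28) − f^{(7)}(4)) = −1/1209600 · (5.33613e-08 − 0.0439453) = 3.63304e-08.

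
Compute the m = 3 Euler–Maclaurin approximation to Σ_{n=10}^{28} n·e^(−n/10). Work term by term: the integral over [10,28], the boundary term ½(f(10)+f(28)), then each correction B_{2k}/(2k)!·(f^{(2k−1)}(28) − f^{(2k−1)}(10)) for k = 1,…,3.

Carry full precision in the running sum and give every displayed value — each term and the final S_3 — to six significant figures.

S_3 ≈ 53.1497

The integral term ∫_10^28 x·e^(−x/10) dx = 50.4681.
Endpoint term: (f(10) + f(28))/2 = (3.67879 + 1.70268)/2 = 2.69074.
Running total after boundary: 53.1588.
k=1: B_{2}/(2)! × [f^{(1)}(28) − f^{(1)}(10)] = 1/12 × (-0.109458 − 0.00000) = -0.00912151.
Partial sum through k=1: 53.1497.
k=2: B_{4}/(4)! × [f^{(3)}(28) − f^{(3)}(10)] = −1/720 × (0.000121620 − 0.00735759) = 1.00500e-05.
Partial sum through k=2: 53.1497.
k=3: B_{6}/(6)! × [f^{(5)}(28) − f^{(5)}(10)] = 1/30240 × (1.33782e-05 − 0.000147152) = -4.42373e-09.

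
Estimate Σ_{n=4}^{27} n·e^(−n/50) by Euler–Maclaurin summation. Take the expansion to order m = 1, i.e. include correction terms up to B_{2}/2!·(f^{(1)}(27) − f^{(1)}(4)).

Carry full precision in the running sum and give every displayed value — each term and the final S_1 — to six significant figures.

∫_4^27 x·e^(−x/50) dx evaluates to 248.833.
Endpoint term: (f(4) + f(27))/2 = (3.69247 + 15.7342)/2 = 9.71333.
Integral + boundary = 258.547.
Correction k=1: B_{2}/2! · (f^{(1)}(27) − f^{(1)}(4)) = 1/12 · (0.268064 − 0.849267) = -0.0484336.

S_1 ≈ 258.498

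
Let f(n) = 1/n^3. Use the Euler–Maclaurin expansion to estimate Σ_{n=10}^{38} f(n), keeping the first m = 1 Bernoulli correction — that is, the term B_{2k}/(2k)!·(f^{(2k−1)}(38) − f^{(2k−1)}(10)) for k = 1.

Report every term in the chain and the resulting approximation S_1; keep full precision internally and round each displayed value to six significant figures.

Integral: ∫_10^38 1/x^3 dx = 0.00465374.
Boundary: ½(f(10) + f(38)) = ½(0.00100000 + 1.82242e-05) = 0.000509112.
So far: 0.00516285.
Order-1 term: 1/12 · (-1.43876e-06 − (-0.000300000)) = 2.48801e-05.

S_1 ≈ 0.00518773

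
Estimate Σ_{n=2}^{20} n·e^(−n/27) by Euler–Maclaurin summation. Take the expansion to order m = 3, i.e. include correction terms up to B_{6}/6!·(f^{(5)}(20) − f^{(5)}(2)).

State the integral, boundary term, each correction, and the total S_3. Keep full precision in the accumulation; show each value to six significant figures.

∫_2^20 x·e^(−x/27) dx evaluates to 122.087.
Endpoint term: (f(2) + f(20))/2 = (1.85721 + 9.53521)/2 = 5.69621.
So far: 127.783.
k=1: B_{2}/(2)! × [f^{(1)}(20) − f^{(1)}(2)] = 1/12 × (0.123605 − 0.859818) = -0.0613511.
Partial sum through k=1: 127.722.
k=2: B_{4}/(4)! × [f^{(3)}(20) − f^{(3)}(2)] = −1/720 × (0.00147754 − 0.00372706) = 3.12433e-06.
Partial sum through k=2: 127.722.
k=3: B_{6}/(6)! × [f^{(5)}(20) − f^{(5)}(2)] = 1/30240 × (3.82102e-06 − 8.60722e-06) = -1.58274e-10.

S_3 ≈ 127.722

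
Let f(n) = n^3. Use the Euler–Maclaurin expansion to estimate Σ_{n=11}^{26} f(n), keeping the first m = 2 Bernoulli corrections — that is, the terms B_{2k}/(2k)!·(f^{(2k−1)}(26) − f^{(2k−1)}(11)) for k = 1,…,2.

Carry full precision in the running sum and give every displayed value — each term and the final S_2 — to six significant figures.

S_2 ≈ 120176

Integral: ∫_11^26 x^3 dx = 110584.
Boundary: ½(f(11) + f(26)) = ½(1331.00 + 17576.0) = 9453.50.
So far: 120037.
k=1: B_{2}/(2)! × [f^{(1)}(26) − f^{(1)}(11)] = 1/12 × (2028.00 − 363.000) = 138.750.
After k=1: 120176.
k=2: B_{4}/(4)! × [f^{(3)}(26) − f^{(3)}(11)] = −1/720 × (6.00000 − 6.00000) = 0.00000.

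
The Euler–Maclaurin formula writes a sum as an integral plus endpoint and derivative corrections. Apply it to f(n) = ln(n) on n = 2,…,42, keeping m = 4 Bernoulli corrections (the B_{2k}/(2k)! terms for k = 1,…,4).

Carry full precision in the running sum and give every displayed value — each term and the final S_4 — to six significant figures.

S_4 ≈ 117.772

∫_2^42 ln(x) dx evaluates to 115.596.
½[f(2) + f(42)] = ½[0.693147 + 3.73767] = 2.21541.
So far: 117.811.
Order-1 term: 1/12 · (0.0238095 − 0.500000) = -0.0396825.
Partial sum through k=1: 117.772.
Order-2 term: −1/720 · (2.69949e-05 − 0.250000) = 0.000347185.
Partial sum through k=2: 117.772.
Order-3 term: 1/30240 · (1.83639e-07 − 0.750000) = -2.48016e-05.
Partial sum through k=3: 117.772.
Order-4 term: −1/1209600 · (3.12311e-09 − 5.62500) = 4.65030e-06.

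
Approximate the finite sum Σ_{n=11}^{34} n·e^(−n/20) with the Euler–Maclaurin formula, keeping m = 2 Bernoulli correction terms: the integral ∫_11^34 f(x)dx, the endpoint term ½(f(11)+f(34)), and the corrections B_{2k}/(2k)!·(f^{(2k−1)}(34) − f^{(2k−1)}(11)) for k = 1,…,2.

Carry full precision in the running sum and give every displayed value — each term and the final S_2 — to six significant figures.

S_2 ≈ 166.657

The integral term ∫_11^34 x·e^(−x/20) dx = 160.411.
Endpoint term: (f(11) + f(34))/2 = (6.34645 + 6.21124)/2 = 6.27884.
Integral + boundary = 166.690.
Correction k=1: B_{2}/2! · (f^{(1)}(34) − f^{(1)}(11)) = 1/12 · (-0.127878 − 0.259627) = -0.0322922.
After k=1: 166.657.
Correction k=2: B_{4}/4! · (f^{(3)}(34) − f^{(3)}(11)) = −1/720 · (0.000593721 − 0.00353382) = 4.08347e-06.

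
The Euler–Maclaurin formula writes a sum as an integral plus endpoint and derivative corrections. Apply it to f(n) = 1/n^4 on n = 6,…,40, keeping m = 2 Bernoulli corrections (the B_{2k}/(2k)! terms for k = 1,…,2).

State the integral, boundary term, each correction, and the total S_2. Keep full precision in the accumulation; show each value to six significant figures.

S_2 ≈ 0.00196627

∫_6^40 1/x^4 dx evaluates to 0.00153800.
Boundary: ½(f(6) + f(40)) = ½(0.000771605 + 3.90625e-07) = 0.000385998.
Running total after boundary: 0.00192400.
k=1: B_{2}/(2)! × [f^{(1)}(40) − f^{(1)}(6)] = 1/12 × (-3.90625e-08 − (-0.000514403)) = 4.28637e-05.
Partial sum through k=1: 0.00196686.
k=2: B_{4}/(4)! × [f^{(3)}(40) − f^{(3)}(6)] = −1/720 × (-7.32422e-10 − (-0.000428669)) = -5.95373e-07.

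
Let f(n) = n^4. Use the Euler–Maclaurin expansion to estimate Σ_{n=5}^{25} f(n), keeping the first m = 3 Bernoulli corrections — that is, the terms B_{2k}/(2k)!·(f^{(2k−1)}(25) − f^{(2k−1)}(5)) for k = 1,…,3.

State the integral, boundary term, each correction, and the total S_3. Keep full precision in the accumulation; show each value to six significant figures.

The integral term ∫_5^25 x^4 dx = 1.95250e+06.
Endpoint term: (f(5) + f(25))/2 = (625.000 + 390625)/2 = 195625.
So far: 2.14812e+06.
Correction k=1: B_{2}/2! · (f^{(1)}(25) − f^{(1)}(5)) = 1/12 · (62500.0 − 500.000) = 5166.67.
After k=1: 2.15329e+06.
Correction k=2: B_{4}/4! · (f^{(3)}(25) − f^{(3)}(5)) = −1/720 · (600.000 − 120.000) = -0.666667.
After k=2: 2.15329e+06.
Correction k=3: B_{6}/6! · (f^{(5)}(25) − f^{(5)}(5)) = 1/30240 · (0.00000 − 0.00000) = 0.00000.

S_3 ≈ 2.15329e+06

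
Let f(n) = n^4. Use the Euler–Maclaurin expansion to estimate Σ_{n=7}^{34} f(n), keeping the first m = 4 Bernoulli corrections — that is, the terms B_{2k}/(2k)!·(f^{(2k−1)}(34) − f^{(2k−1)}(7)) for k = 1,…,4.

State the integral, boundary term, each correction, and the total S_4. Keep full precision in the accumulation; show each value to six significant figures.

S_4 ≈ 9.76608e+06

∫_7^34 x^4 dx evaluates to 9.08372e+06.
Boundary: ½(f(7) + f(34)) = ½(2401.00 + 1.33634e+06) = 669368.
Running total after boundary: 9.75309e+06.
k=1: B_{2}/(2)! × [f^{(1)}(34) − f^{(1)}(7)] = 1/12 × (157216 − 1372.00) = 12987.0.
After k=1: 9.76608e+06.
k=2: B_{4}/(4)! × [f^{(3)}(34) − f^{(3)}(7)] = −1/720 × (816.000 − 168.000) = -0.900000.
After k=2: 9.76608e+06.
k=3: B_{6}/(6)! × [f^{(5)}(34) − f^{(5)}(7)] = 1/30240 × (0.00000 − 0.00000) = 0.00000.
After k=3: 9.76608e+06.
k=4: B_{8}/(8)! × [f^{(7)}(34) − f^{(7)}(7)] = −1/1209600 × (0.00000 − 0.00000) = 0.00000.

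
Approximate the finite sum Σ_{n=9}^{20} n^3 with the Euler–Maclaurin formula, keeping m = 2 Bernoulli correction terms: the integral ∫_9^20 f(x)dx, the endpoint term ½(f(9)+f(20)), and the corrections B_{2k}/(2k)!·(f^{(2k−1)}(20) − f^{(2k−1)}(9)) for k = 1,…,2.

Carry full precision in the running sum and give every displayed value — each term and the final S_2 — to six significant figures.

S_2 ≈ 42804.0

∫_9^20 x^3 dx evaluates to 38359.8.
Endpoint term: (f(9) + f(20))/2 = (729.000 + 8000.00)/2 = 4364.50.
So far: 42724.2.
Correction k=1: B_{2}/2! · (f^{(1)}(20) − f^{(1)}(9)) = 1/12 · (1200.00 − 243.000) = 79.7500.
After k=1: 42804.0.
Correction k=2: B_{4}/4! · (f^{(3)}(20) − f^{(3)}(9)) = −1/720 · (6.00000 − 6.00000) = 0.00000.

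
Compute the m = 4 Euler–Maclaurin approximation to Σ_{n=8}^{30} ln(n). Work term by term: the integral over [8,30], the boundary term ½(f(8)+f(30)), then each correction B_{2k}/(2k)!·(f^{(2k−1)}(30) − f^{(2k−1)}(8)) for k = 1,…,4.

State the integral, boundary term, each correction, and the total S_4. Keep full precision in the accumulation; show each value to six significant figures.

Integral: ∫_8^30 ln(x) dx = 63.4004.
Endpoint term: (f(8) + f(30))/2 = (2.07944 + 3.40120)/2 = 2.74032.
So far: 66.1407.
k=1: B_{2}/(2)! × [f^{(1)}(30) − f^{(1)}(8)] = 1/12 × (0.0333333 − 0.125000) = -0.00763889.
After k=1: 66.1331.
k=2: B_{4}/(4)! × [f^{(3)}(30) − f^{(3)}(8)] = −1/720 × (7.40741e-05 − 0.00390625) = 5.32247e-06.
After k=2: 66.1331.
k=3: B_{6}/(6)! × [f^{(5)}(30) − f^{(5)}(8)] = 1/30240 × (9.87654e-07 − 0.000732422) = -2.41876e-08.
After k=3: 66.1331.
k=4: B_{8}/(8)! × [f^{(7)}(30) − f^{(7)}(8)] = −1/1209600 × (3.29218e-08 − 0.000343323) = 2.83804e-10.

S_4 ≈ 66.1331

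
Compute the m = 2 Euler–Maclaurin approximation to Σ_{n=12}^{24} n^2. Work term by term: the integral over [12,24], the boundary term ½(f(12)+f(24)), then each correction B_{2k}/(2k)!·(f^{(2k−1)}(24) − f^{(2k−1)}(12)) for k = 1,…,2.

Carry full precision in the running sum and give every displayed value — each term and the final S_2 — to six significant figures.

S_2 ≈ 4394.00

Integral: ∫_12^24 x^2 dx = 4032.00.
Endpoint term: (f(12) + f(24))/2 = (144.000 + 576.000)/2 = 360.000.
Running total after boundary: 4392.00.
Order-1 term: 1/12 · (48.0000 − 24.0000) = 2.00000.
Partial sum through k=1: 4394.00.
Order-2 term: −1/720 · (0.00000 − 0.00000) = 0.00000.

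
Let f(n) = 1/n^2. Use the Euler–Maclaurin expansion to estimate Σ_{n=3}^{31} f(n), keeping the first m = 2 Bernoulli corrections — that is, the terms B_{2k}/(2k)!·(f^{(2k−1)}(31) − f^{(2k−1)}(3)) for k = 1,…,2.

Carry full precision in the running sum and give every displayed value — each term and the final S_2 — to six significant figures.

S_2 ≈ 0.363181

The integral term ∫_3^31 1/x^2 dx = 0.301075.
½[f(3) + f(31)] = ½[0.111111 + 0.00104058] = 0.0560758.
So far: 0.357151.
k=1: B_{2}/(2)! × [f^{(1)}(31) − f^{(1)}(3)] = 1/12 × (-6.71344e-05 − (-0.0740741)) = 0.00616724.
Running total after k=1: 0.363318.
k=2: B_{4}/(4)! × [f^{(3)}(31) − f^{(3)}(3)] = −1/720 × (-8.38306e-07 − (-0.0987654)) = -0.000137173.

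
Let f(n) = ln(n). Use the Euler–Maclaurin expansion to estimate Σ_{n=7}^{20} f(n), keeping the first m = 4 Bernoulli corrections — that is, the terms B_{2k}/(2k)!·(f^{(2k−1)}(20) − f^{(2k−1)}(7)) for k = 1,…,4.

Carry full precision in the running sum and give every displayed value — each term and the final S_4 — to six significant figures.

The integral term ∫_7^20 ln(x) dx = 33.2933.
½[f(7) + f(20)] = ½[1.94591 + 2.99573] = 2.47082.
Running total after boundary: 35.7641.
Order-1 term: 1/12 · (0.0500000 − 0.142857) = -0.00773810.
Partial sum through k=1: 35.7564.
Order-2 term: −1/720 · (0.000250000 − 0.00583090) = 7.75126e-06.
Partial sum through k=2: 35.7564.
Order-3 term: 1/30240 · (7.50000e-06 − 0.00142798) = -4.69734e-08.
Partial sum through k=3: 35.7564.
Order-4 term: −1/1209600 · (5.62500e-07 − 0.000874271) = 7.22312e-10.

S_4 ≈ 35.7564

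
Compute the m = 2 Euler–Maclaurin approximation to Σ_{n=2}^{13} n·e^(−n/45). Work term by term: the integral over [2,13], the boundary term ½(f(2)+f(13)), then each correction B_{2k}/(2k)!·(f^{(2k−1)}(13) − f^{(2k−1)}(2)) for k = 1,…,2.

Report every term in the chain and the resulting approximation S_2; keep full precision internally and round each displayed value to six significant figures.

The integral term ∫_2^13 x·e^(−x/45) dx = 67.9192.
½[f(2) + f(13)] = ½[1.91306 + 9.73824] = 5.82565.
Integral + boundary = 73.7449.
Correction k=1: B_{2}/2! · (f^{(1)}(13) − f^{(1)}(2)) = 1/12 · (0.532690 − 0.914016) = -0.0317772.
Running total after k=1: 73.7131.
Correction k=2: B_{4}/4! · (f^{(3)}(13) − f^{(3)}(2)) = −1/720 · (0.00100290 − 0.00139609) = 5.46086e-07.

S_2 ≈ 73.7131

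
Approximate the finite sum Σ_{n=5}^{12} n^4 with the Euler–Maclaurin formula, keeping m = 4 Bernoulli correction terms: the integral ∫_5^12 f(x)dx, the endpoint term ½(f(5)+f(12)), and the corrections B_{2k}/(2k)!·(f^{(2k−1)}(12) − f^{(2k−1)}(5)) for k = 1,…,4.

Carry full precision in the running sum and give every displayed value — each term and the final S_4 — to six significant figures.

S_4 ≈ 60356.0

Integral: ∫_5^12 x^4 dx = 49141.4.
½[f(5) + f(12)] = ½[625.000 + 20736.0] = 10680.5.
Integral + boundary = 59821.9.
Order-1 term: 1/12 · (6912.00 − 500.000) = 534.333.
Partial sum through k=1: 60356.2.
Order-2 term: −1/720 · (288.000 − 120.000) = -0.233333.
Partial sum through k=2: 60356.0.
Order-3 term: 1/30240 · (0.00000 − 0.00000) = 0.00000.
Partial sum through k=3: 60356.0.
Order-4 term: −1/1209600 · (0.00000 − 0.00000) = 0.00000.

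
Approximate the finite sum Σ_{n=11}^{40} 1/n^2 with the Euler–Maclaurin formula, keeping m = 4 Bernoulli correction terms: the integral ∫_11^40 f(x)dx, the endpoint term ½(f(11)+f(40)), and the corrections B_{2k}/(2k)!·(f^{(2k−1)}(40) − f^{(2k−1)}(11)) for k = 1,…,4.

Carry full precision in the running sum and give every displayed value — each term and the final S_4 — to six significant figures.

S_4 ≈ 0.0704762

The integral term ∫_11^40 1/x^2 dx = 0.0659091.
Endpoint term: (f(11) + f(40))/2 = (0.00826446 + 0.000625000)/2 = 0.00444473.
Integral + boundary = 0.0703538.
Order-1 term: 1/12 · (-3.12500e-05 − (-0.00150263)) = 0.000122615.
Partial sum through k=1: 0.0704764.
Order-2 term: −1/720 · (-2.34375e-07 − (-0.000149021)) = -2.06648e-07.
Partial sum through k=2: 0.0704762.
Order-3 term: 1/30240 · (-4.39453e-09 − (-3.69474e-05)) = 1.22166e-09.
Partial sum through k=3: 0.0704762.
Order-4 term: −1/1209600 · (-1.53809e-10 − (-1.70996e-05)) = -1.41365e-11.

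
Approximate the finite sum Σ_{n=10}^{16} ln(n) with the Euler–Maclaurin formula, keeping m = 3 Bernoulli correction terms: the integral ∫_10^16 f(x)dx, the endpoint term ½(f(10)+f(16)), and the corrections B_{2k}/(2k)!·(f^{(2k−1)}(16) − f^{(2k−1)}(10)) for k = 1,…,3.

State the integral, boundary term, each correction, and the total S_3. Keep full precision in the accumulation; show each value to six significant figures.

The integral term ∫_10^16 ln(x) dx = 15.3356.
½[f(10) + f(16)] = ½[2.30259 + 2.77259] = 2.53759.
Integral + boundary = 17.8732.
k=1: B_{2}/(2)! × [f^{(1)}(16) − f^{(1)}(10)] = 1/12 × (0.0625000 − 0.100000) = -0.00312500.
After k=1: 17.8700.
k=2: B_{4}/(4)! × [f^{(3)}(16) − f^{(3)}(10)] = −1/720 × (0.000488281 − 0.00200000) = 2.09961e-06.
After k=2: 17.8700.
k=3: B_{6}/(6)! × [f^{(5)}(16) − f^{(5)}(10)] = 1/30240 × (2.28882e-05 − 0.000240000) = -7.17962e-09.

S_3 ≈ 17.8700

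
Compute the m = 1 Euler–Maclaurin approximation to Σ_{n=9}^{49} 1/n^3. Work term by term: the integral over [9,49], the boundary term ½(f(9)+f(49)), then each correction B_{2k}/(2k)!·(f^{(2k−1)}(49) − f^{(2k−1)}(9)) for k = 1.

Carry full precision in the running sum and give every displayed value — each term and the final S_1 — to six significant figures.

∫_9^49 1/x^3 dx evaluates to 0.00596459.
Endpoint term: (f(9) + f(49))/2 = (0.00137174 + 8.49986e-06)/2 = 0.000690121.
So far: 0.00665471.
k=1: B_{2}/(2)! × [f^{(1)}(49) − f^{(1)}(9)] = 1/12 × (-5.20400e-07 − (-0.000457247)) = 3.80606e-05.

S_1 ≈ 0.00669277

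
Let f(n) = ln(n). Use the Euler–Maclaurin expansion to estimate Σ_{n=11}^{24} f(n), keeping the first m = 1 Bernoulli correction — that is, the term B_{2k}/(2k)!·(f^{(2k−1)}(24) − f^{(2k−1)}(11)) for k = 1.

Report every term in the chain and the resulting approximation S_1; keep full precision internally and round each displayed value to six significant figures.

S_1 ≈ 39.6803

Integral: ∫_11^24 ln(x) dx = 36.8964.
Endpoint term: (f(11) + f(24))/2 = (2.39790 + 3.17805)/2 = 2.78797.
So far: 39.6844.
Order-1 term: 1/12 · (0.0416667 − 0.0909091) = -0.00410354.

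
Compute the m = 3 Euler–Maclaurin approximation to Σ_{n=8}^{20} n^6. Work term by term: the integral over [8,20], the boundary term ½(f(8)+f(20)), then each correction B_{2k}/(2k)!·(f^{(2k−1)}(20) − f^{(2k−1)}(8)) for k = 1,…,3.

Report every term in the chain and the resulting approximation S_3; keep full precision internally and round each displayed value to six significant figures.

S_3 ≈ 2.16271e+08

∫_8^20 x^6 dx evaluates to 1.82558e+08.
½[f(8) + f(20)] = ½[262144 + 6.40000e+07] = 3.21311e+07.
Integral + boundary = 2.14689e+08.
k=1: B_{2}/(2)! × [f^{(1)}(20) − f^{(1)}(8)] = 1/12 × (1.92000e+07 − 196608) = 1.58362e+06.
After k=1: 2.16272e+08.
k=2: B_{4}/(4)! × [f^{(3)}(20) − f^{(3)}(8)] = −1/720 × (960000 − 61440.0) = -1248.00.
After k=2: 2.16271e+08.
k=3: B_{6}/(6)! × [f^{(5)}(20) − f^{(5)}(8)] = 1/30240 × (14400.0 − 5760.00) = 0.285714.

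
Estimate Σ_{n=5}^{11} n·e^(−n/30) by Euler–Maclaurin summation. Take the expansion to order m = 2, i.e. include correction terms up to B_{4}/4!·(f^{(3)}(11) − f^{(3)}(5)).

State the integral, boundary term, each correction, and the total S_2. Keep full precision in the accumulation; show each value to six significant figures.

S_2 ≈ 42.2716

The integral term ∫_5^11 x·e^(−x/30) dx = 36.3658.
Endpoint term: (f(5) + f(11))/2 = (4.23241 + 7.62345)/2 = 5.92793.
So far: 42.2938.
Order-1 term: 1/12 · (0.438926 − 0.705401) = -0.0222063.
After k=1: 42.2716.
Order-2 term: −1/720 · (0.00202779 − 0.00266485) = 8.84812e-07.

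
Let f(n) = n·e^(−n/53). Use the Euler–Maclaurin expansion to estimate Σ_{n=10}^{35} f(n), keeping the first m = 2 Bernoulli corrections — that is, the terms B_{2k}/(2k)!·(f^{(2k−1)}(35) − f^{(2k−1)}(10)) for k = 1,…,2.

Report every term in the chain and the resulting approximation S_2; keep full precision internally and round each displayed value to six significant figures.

S_2 ≈ 368.321

Integral: ∫_10^35 x·e^(−x/53) dx = 355.181.
Endpoint term: (f(10) + f(35))/2 = (8.28052 + 18.0830)/2 = 13.1817.
So far: 368.362.
Order-1 term: 1/12 · (0.175468 − 0.671816) = -0.0413623.
Partial sum through k=1: 368.321.
Order-2 term: −1/720 · (0.000430324 − 0.000828736) = 5.53350e-07.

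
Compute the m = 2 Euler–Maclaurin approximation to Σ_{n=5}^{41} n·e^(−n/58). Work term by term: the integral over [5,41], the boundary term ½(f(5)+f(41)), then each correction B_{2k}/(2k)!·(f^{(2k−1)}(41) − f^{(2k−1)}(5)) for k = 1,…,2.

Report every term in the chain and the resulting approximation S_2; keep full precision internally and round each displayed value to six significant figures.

S_2 ≈ 532.746

∫_5^41 x·e^(−x/58) dx evaluates to 520.400.
½[f(5) + f(41)] = ½[4.58702 + 20.2201] = 12.4035.
Integral + boundary = 532.804.
k=1: B_{2}/(2)! × [f^{(1)}(41) − f^{(1)}(5)] = 1/12 × (0.144551 − 0.838318) = -0.0578139.
Partial sum through k=1: 532.746.
k=2: B_{4}/(4)! × [f^{(3)}(41) − f^{(3)}(5)] = −1/720 × (0.000336176 − 0.000794627) = 6.36738e-07.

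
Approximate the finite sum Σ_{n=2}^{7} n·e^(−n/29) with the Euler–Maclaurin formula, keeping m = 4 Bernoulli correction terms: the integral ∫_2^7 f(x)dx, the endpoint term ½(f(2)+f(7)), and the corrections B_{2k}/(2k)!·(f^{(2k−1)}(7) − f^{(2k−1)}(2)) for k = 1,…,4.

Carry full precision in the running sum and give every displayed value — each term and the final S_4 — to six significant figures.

Integral: ∫_2^7 x·e^(−x/29) dx = 18.9821.
Endpoint term: (f(2) + f(7))/2 = (1.86672 + 5.49881)/2 = 3.68276.
Running total after boundary: 22.6649.
k=1: B_{2}/(2)! × [f^{(1)}(7) − f^{(1)}(2)] = 1/12 × (0.595930 − 0.868989) = -0.0227550.
Partial sum through k=1: 22.6421.
k=2: B_{4}/(4)! × [f^{(3)}(7) − f^{(3)}(2)] = −1/720 × (0.00257671 − 0.00325292) = 9.39177e-07.
Partial sum through k=2: 22.6421.
k=3: B_{6}/(6)! × [f^{(5)}(7) − f^{(5)}(2)] = 1/30240 × (5.28518e-06 − 6.50721e-06) = -4.04111e-11.
Partial sum through k=3: 22.6421.
k=4: B_{8}/(8)! × [f^{(7)}(7) − f^{(7)}(2)] = −1/1209600 × (8.92566e-09 − 1.08757e-08) = 1.61217e-15.

S_4 ≈ 22.6421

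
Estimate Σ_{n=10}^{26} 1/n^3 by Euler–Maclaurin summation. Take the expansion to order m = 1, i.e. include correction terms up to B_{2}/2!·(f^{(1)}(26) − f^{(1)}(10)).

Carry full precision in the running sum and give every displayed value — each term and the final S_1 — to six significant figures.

∫_10^26 1/x^3 dx evaluates to 0.00426036.
½[f(10) + f(26)] = ½[0.00100000 + 5.68958e-05] = 0.000528448.
Running total after boundary: 0.00478880.
k=1: B_{2}/(2)! × [f^{(1)}(26) − f^{(1)}(10)] = 1/12 × (-6.56490e-06 − (-0.000300000)) = 2.44529e-05.

S_1 ≈ 0.00481326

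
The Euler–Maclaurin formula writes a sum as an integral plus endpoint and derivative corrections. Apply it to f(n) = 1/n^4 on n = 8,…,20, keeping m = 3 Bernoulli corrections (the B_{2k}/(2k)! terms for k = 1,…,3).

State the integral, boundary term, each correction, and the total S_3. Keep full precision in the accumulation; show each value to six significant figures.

Integral: ∫_8^20 1/x^4 dx = 0.000609375.
Endpoint term: (f(8) + f(20))/2 = (0.000244141 + 6.25000e-06)/2 = 0.000125195.
Running total after boundary: 0.000734570.
Correction k=1: B_{2}/2! · (f^{(1)}(20) − f^{(1)}(8)) = 1/12 · (-1.25000e-06 − (-0.000122070)) = 1.00684e-05.
Partial sum through k=1: 0.000744639.
Correction k=2: B_{4}/4! · (f^{(3)}(20) − f^{(3)}(8)) = −1/720 · (-9.37500e-08 − (-5.72205e-05)) = -7.93427e-08.
Partial sum through k=2: 0.000744559.
Correction k=3: B_{6}/6! · (f^{(5)}(20) − f^{(5)}(8)) = 1/30240 · (-1.31250e-08 − (-5.00679e-05)) = 1.65525e-09.

S_3 ≈ 0.000744561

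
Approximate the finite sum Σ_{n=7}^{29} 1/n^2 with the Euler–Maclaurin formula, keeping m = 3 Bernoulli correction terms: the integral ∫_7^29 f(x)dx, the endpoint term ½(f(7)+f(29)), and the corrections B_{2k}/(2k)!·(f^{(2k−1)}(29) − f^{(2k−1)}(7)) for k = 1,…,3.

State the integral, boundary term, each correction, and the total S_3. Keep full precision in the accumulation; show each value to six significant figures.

Integral: ∫_7^29 1/x^2 dx = 0.108374.
½[f(7) + f(29)] = ½[0.0204082 + 0.00118906] = 0.0107986.
So far: 0.119173.
Correction k=1: B_{2}/2! · (f^{(1)}(29) − f^{(1)}(7)) = 1/12 · (-8.20042e-05 − (-0.00583090)) = 0.000479075.
After k=1: 0.119652.
Correction k=2: B_{4}/4! · (f^{(3)}(29) − f^{(3)}(7)) = −1/720 · (-1.17010e-06 − (-0.00142798)) = -1.98168e-06.
After k=2: 0.119650.
Correction k=3: B_{6}/6! · (f^{(5)}(29) − f^{(5)}(7)) = 1/30240 · (-4.17394e-08 − (-0.000874271)) = 2.89097e-08.

S_3 ≈ 0.119650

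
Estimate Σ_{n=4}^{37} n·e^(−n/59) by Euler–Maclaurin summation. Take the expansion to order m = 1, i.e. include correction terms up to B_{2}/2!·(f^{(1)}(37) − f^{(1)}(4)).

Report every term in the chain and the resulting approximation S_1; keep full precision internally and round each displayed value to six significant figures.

S_1 ≈ 459.742

∫_4^37 x·e^(−x/59) dx evaluates to 448.048.
Boundary: ½(f(4) + f(37)) = ½(3.73780 + 19.7628) = 11.7503.
Integral + boundary = 459.798.
Correction k=1: B_{2}/2! · (f^{(1)}(37) − f^{(1)}(4)) = 1/12 · (0.199167 − 0.871098) = -0.0559943.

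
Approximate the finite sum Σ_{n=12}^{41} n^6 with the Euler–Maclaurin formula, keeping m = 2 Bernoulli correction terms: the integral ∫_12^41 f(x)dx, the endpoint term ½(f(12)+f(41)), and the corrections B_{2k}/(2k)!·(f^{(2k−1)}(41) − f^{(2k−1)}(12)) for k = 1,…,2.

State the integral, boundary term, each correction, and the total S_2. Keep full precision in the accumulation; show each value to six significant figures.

∫_12^41 x^6 dx evaluates to 2.78169e+10.
Endpoint term: (f(12) + f(41))/2 = (2.98598e+06 + 4.75010e+09)/2 = 2.37655e+09.
Running total after boundary: 3.01935e+10.
k=1: B_{2}/(2)! × [f^{(1)}(41) − f^{(1)}(12)] = 1/12 × (6.95137e+08 − 1.49299e+06) = 5.78037e+07.
Running total after k=1: 3.02513e+10.
k=2: B_{4}/(4)! × [f^{(3)}(41) − f^{(3)}(12)] = −1/720 × (8.27052e+06 − 207360) = -11198.8.

S_2 ≈ 3.02513e+10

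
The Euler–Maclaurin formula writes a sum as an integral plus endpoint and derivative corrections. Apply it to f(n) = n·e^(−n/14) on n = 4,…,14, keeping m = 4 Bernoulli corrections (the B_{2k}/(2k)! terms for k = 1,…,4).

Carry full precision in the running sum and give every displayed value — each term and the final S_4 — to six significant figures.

The integral term ∫_4^14 x·e^(−x/14) dx = 45.1635.
½[f(4) + f(14)] = ½[3.00591 + 5.15031] = 4.07811.
Integral + boundary = 49.2416.
Correction k=1: B_{2}/2! · (f^{(1)}(14) − f^{(1)}(4)) = 1/12 · (0.00000 − 0.536769) = -0.0447308.
Partial sum through k=1: 49.1969.
Correction k=2: B_{4}/4! · (f^{(3)}(14) − f^{(3)}(4)) = −1/720 · (0.00375387 − 0.0104068) = 9.24012e-06.
Partial sum through k=2: 49.1969.
Correction k=3: B_{6}/6! · (f^{(5)}(14) − f^{(5)}(4)) = 1/30240 · (3.83048e-05 − 9.22188e-05) = -1.78287e-09.
Partial sum through k=3: 49.1969.
Correction k=4: B_{8}/8! · (f^{(7)}(14) − f^{(7)}(4)) = −1/1209600 · (2.93149e-07 − 6.70112e-07) = 3.11643e-13.

S_4 ≈ 49.1969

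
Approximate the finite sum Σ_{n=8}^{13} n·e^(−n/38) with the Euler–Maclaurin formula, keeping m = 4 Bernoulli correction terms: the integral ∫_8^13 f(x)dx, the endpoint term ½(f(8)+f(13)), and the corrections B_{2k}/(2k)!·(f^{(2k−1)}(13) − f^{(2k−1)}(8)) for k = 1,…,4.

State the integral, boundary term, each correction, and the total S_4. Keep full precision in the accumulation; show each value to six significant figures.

S_4 ≈ 47.4889

∫_8^13 x·e^(−x/38) dx evaluates to 39.6458.
Boundary: ½(f(8) + f(13)) = ½(6.48126 + 9.23355) = 7.85741.
Running total after boundary: 47.5032.
Correction k=1: B_{2}/2! · (f^{(1)}(13) − f^{(1)}(8)) = 1/12 · (0.467285 − 0.639598) = -0.0143594.
Running total after k=1: 47.4889.
Correction k=2: B_{4}/4! · (f^{(3)}(13) − f^{(3)}(8)) = −1/720 · (0.00130736 − 0.00156504) = 3.57881e-07.
Running total after k=2: 47.4889.
Correction k=3: B_{6}/6! · (f^{(5)}(13) − f^{(5)}(8)) = 1/30240 · (1.58665e-06 − 1.86090e-06) = -9.06914e-12.
Running total after k=3: 47.4889.
Correction k=4: B_{8}/8! · (f^{(7)}(13) − f^{(7)}(8)) = −1/1209600 · (1.57058e-09 − 1.82686e-09) = 2.11865e-16.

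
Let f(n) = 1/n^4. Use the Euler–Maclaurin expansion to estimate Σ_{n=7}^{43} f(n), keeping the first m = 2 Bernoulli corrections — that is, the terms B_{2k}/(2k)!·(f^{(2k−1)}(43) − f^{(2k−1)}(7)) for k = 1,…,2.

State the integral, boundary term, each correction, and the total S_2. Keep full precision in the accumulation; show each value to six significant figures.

S_2 ≈ 0.00119565

Integral: ∫_7^43 1/x^4 dx = 0.000967625.
Boundary: ½(f(7) + f(43)) = ½(0.000416493 + 2.92500e-07) = 0.000208393.
Running total after boundary: 0.00117602.
Order-1 term: 1/12 · (-2.72093e-08 − (-0.000237996)) = 1.98307e-05.
Partial sum through k=1: 0.00119585.
Order-2 term: −1/720 · (-4.41471e-10 − (-0.000145712)) = -2.02377e-07.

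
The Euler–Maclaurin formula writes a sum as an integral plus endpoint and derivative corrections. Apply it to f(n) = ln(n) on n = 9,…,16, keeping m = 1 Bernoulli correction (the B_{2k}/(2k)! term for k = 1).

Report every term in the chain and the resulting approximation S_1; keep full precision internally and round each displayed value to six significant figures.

S_1 ≈ 20.0673

The integral term ∫_9^16 ln(x) dx = 17.5864.
Boundary: ½(f(9) + f(16)) = ½(2.19722 + 2.77259) = 2.48491.
Running total after boundary: 20.0713.
Order-1 term: 1/12 · (0.0625000 − 0.111111) = -0.00405093.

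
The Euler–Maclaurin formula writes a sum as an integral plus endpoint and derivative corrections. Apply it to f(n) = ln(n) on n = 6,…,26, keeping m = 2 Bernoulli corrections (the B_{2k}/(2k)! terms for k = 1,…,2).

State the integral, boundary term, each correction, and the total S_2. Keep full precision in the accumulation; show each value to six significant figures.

S_2 ≈ 56.4742

The integral term ∫_6^26 ln(x) dx = 53.9600.
½[f(6) + f(26)] = ½[1.79176 + 3.25810] = 2.52493.
Running total after boundary: 56.4849.
Order-1 term: 1/12 · (0.0384615 − 0.166667) = -0.0106838.
After k=1: 56.4742.
Order-2 term: −1/720 · (0.000113792 − 0.00925926) = 1.27020e-05.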